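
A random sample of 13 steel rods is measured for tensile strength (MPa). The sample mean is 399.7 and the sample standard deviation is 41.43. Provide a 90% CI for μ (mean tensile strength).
(379.22, 420.18)

t-interval (σ unknown):
df = n - 1 = 12
t* = 1.782 for 90% confidence

Margin of error = t* · s/√n = 1.782 · 41.43/√13 = 20.48

CI: (379.22, 420.18)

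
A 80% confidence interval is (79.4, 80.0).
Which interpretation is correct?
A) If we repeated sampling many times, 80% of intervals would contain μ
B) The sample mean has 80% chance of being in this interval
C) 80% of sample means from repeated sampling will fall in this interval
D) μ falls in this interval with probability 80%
A

A) Correct — this is the frequentist long-run coverage interpretation.
B) Wrong — x̄ is observed and sits in the interval by construction.
C) Wrong — coverage applies to intervals containing μ, not to future x̄ values.
D) Wrong — μ is fixed; the randomness lives in the interval, not in μ.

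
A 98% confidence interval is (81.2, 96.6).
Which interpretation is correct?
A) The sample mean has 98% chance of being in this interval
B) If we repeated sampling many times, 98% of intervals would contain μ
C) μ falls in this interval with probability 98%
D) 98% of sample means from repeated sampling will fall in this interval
B

A) Wrong — x̄ is observed and sits in the interval by construction.
B) Correct — this is the frequentist long-run coverage interpretation.
C) Wrong — μ is fixed; the randomness lives in the interval, not in μ.
D) Wrong — coverage applies to intervals containing μ, not to future x̄ values.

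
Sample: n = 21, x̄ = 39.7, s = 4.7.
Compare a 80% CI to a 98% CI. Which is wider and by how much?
98% CI is wider by 2.47

df = 20
80% CI: t* = 1.325, (38.34, 41.06), width = 2 · t* · s/√n = 2.72
98% CI: t* = 2.528, (37.11, 42.29), width = 2 · t* · s/√n = 5.19

The 98% CI is wider by 5.19 - 2.72 = 2.47.
Higher confidence requires a wider interval.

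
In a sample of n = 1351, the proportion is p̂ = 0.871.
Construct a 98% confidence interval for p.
(0.850, 0.892)

Proportion CI:
SE = √(p̂(1-p̂)/n) = √(0.871 · 0.129 / 1351) = 0.00912

z* = 2.326
Margin = z* · SE = 2.326 · 0.00912 = 0.0212

CI: 0.871 ± 0.0212 = (0.850, 0.892)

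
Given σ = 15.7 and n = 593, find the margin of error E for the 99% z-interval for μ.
Margin of error = 1.66

Margin of error = z* · σ/√n
= 2.576 · 15.7/√593
= 2.576 · 15.7/24.3516
= 1.66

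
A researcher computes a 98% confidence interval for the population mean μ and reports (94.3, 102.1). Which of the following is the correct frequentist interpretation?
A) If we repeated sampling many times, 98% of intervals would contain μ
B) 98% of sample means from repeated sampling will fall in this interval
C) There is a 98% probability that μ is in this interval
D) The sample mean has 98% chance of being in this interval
A

A) Correct — this is the frequentist long-run coverage interpretation.
B) Wrong — coverage applies to intervals containing μ, not to future x̄ values.
C) Wrong — μ is fixed; the randomness lives in the interval, not in μ.
D) Wrong — x̄ is observed and sits in the interval by construction.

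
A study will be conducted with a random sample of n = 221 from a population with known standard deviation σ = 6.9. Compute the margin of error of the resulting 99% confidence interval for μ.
Margin of error = 1.20

Margin of error = z* · σ/√n
= 2.576 · 6.9/√221
= 2.576 · 6.9/14.8661
= 1.20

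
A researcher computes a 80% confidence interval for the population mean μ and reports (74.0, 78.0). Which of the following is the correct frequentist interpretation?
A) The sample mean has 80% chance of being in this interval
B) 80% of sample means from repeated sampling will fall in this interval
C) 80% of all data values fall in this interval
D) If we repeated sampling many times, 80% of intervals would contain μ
D

A) Wrong — x̄ is observed and sits in the interval by construction.
B) Wrong — coverage applies to intervals containing μ, not to future x̄ values.
C) Wrong — a CI is about the parameter μ, not individual data values.
D) Correct — this is the frequentist long-run coverage interpretation.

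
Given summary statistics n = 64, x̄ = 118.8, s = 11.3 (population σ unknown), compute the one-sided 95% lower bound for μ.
μ ≥ 116.44

Lower bound (one-sided):
t* = 1.669 (one-sided for 95%)
Lower bound = x̄ - t* · s/√n = 118.8 - 1.669 · 11.3/√64 = 116.44

We are 95% confident that μ ≥ 116.44.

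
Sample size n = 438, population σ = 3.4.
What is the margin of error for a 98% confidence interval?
Margin of error = 0.38

Margin of error = z* · σ/√n
= 2.326 · 3.4/√438
= 2.326 · 3.4/20.9284
= 0.38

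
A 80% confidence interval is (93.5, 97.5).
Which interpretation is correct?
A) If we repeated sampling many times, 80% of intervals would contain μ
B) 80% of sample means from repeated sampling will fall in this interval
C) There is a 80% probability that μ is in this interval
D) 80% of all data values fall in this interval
A

A) Correct — this is the frequentist long-run coverage interpretation.
B) Wrong — coverage applies to intervals containing μ, not to future x̄ values.
C) Wrong — μ is fixed; the randomness lives in the interval, not in μ.
D) Wrong — a CI is about the parameter μ, not individual data values.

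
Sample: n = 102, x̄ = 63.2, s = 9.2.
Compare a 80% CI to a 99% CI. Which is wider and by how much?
99% CI is wider by 2.43

df = 101
80% CI: t* = 1.290, (62.02, 64.38), width = 2 · t* · s/√n = 2.35
99% CI: t* = 2.625, (60.81, 65.59), width = 2 · t* · s/√n = 4.78

The 99% CI is wider by 4.78 - 2.35 = 2.43.
Higher confidence requires a wider interval.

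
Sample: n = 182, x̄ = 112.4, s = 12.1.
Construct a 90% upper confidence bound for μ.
μ ≤ 113.55

Upper bound (one-sided):
t* = 1.286 (one-sided for 90%)
Upper bound = x̄ + t* · s/√n = 112.4 + 1.286 · 12.1/√182 = 113.55

We are 90% confident that μ ≤ 113.55.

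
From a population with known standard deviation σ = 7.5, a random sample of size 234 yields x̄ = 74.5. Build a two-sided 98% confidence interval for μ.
(73.36, 75.64)

z-interval (σ known):
z* = 2.326 for 98% confidence

Margin of error = z* · σ/√n = 2.326 · 7.5/√234 = 1.14

CI: (74.5 - 1.14, 74.5 + 1.14) = (73.36, 75.64)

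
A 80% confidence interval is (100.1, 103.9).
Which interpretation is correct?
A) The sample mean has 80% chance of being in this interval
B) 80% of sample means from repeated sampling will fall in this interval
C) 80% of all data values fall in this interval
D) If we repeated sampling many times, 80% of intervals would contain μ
D

A) Wrong — x̄ is observed and sits in the interval by construction.
B) Wrong — coverage applies to intervals containing μ, not to future x̄ values.
C) Wrong — a CI is about the parameter μ, not individual data values.
D) Correct — this is the frequentist long-run coverage interpretation.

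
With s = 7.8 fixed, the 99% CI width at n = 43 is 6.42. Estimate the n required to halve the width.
n ≈ 172

CI width ∝ 1/√n
To reduce width by factor 2, need √n to grow by 2 → need 2² = 4 times as many samples.

Current: n = 43, width = 6.42
New: n = 172, width ≈ 3.10

Width reduced by factor of 6.42/3.10 = 2.07.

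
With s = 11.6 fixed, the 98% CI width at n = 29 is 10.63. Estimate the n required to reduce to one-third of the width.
n ≈ 261

CI width ∝ 1/√n
To reduce width by factor 3, need √n to grow by 3 → need 3² = 9 times as many samples.

Current: n = 29, width = 10.63
New: n = 261, width ≈ 3.36

Width reduced by factor of 10.63/3.36 = 3.16.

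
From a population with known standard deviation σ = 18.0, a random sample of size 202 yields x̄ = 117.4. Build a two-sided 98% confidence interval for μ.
(114.45, 120.35)

z-interval (σ known):
z* = 2.326 for 98% confidence

Margin of error = z* · σ/√n = 2.326 · 18.0/√202 = 2.95

CI: (117.4 - 2.95, 117.4 + 2.95) = (114.45, 120.35)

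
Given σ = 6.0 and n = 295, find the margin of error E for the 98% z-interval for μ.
Margin of error = 0.81

Margin of error = z* · σ/√n
= 2.326 · 6.0/√295
= 2.326 · 6.0/17.1756
= 0.81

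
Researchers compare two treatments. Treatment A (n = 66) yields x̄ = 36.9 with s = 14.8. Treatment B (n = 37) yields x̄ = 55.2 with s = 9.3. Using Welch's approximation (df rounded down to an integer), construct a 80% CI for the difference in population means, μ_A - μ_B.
(-21.37, -15.23)

Difference: x̄₁ - x̄₂ = -18.30
SE = √(s₁²/n₁ + s₂²/n₂) = √(14.8²/66 + 9.3²/37) = 2.3783
df = 99.60 → 99 (Welch–Satterthwaite, rounded down)
t* = 1.290

CI: -18.30 ± 1.290 · 2.3783 = -18.30 ± 3.07 = (-21.37, -15.23)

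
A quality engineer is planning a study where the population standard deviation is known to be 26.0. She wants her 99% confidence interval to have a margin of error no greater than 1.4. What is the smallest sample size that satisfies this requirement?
n ≥ 2289

For margin E ≤ 1.4:
n ≥ (z* · σ / E)²
n ≥ (2.576 · 26.0 / 1.4)²
n ≥ 2288.67

Minimum n = 2289 (rounding up)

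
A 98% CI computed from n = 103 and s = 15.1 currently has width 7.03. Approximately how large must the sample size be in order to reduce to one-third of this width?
n ≈ 927

CI width ∝ 1/√n
To reduce width by factor 3, need √n to grow by 3 → need 3² = 9 times as many samples.

Current: n = 103, width = 7.03
New: n = 927, width ≈ 2.31

Width reduced by factor of 7.03/2.31 = 3.04.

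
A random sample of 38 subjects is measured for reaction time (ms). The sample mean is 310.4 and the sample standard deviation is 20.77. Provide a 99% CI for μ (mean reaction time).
(301.25, 319.55)

t-interval (σ unknown):
df = n - 1 = 37
t* = 2.715 for 99% confidence

Margin of error = t* · s/√n = 2.715 · 20.77/√38 = 9.15

CI: (301.25, 319.55)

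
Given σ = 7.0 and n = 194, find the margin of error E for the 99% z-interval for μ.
Margin of error = 1.29

Margin of error = z* · σ/√n
= 2.576 · 7.0/√194
= 2.576 · 7.0/13.9284
= 1.29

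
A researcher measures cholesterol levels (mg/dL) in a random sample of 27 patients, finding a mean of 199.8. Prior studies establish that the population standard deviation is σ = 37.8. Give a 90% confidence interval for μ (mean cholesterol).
(187.83, 211.77)

z-interval (σ known):
z* = 1.645 for 90% confidence

Margin of error = z* · σ/√n = 1.645 · 37.8/√27 = 11.97

CI: (199.8 - 11.97, 199.8 + 11.97) = (187.83, 211.77)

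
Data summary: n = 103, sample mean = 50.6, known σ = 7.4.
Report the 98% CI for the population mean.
(48.90, 52.30)

z-interval (σ known):
z* = 2.326 for 98% confidence

Margin of error = z* · σ/√n = 2.326 · 7.4/√103 = 1.70

CI: (50.6 - 1.70, 50.6 + 1.70) = (48.90, 52.30)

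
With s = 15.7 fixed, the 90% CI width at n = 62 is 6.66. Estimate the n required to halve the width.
n ≈ 248

CI width ∝ 1/√n
To reduce width by factor 2, need √n to grow by 2 → need 2² = 4 times as many samples.

Current: n = 62, width = 6.66
New: n = 248, width ≈ 3.29

Width reduced by factor of 6.66/3.29 = 2.02.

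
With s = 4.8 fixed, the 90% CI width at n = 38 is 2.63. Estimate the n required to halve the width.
n ≈ 152

CI width ∝ 1/√n
To reduce width by factor 2, need √n to grow by 2 → need 2² = 4 times as many samples.

Current: n = 38, width = 2.63
New: n = 152, width ≈ 1.29

Width reduced by factor of 2.63/1.29 = 2.04.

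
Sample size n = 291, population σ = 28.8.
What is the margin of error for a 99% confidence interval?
Margin of error = 4.35

Margin of error = z* · σ/√n
= 2.576 · 28.8/√291
= 2.576 · 28.8/17.0587
= 4.35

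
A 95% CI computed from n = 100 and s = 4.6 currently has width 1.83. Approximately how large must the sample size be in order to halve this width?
n ≈ 400

CI width ∝ 1/√n
To reduce width by factor 2, need √n to grow by 2 → need 2² = 4 times as many samples.

Current: n = 100, width = 1.83
New: n = 400, width ≈ 0.90

Width reduced by factor of 1.83/0.90 = 2.03.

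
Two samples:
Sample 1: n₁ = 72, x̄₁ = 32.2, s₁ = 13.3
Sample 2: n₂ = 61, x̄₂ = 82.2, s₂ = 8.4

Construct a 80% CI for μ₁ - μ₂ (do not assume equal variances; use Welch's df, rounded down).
(-52.45, -47.55)

Difference: x̄₁ - x̄₂ = -50.00
SE = √(s₁²/n₁ + s₂²/n₂) = √(13.3²/72 + 8.4²/61) = 1.9009
df = 121.68 → 121 (Welch–Satterthwaite, rounded down)
t* = 1.289

CI: -50.00 ± 1.289 · 1.9009 = -50.00 ± 2.45 = (-52.45, -47.55)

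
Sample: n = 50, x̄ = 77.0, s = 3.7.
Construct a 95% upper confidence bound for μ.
μ ≤ 77.88

Upper bound (one-sided):
t* = 1.677 (one-sided for 95%)
Upper bound = x̄ + t* · s/√n = 77.0 + 1.677 · 3.7/√50 = 77.88

We are 95% confident that μ ≤ 77.88.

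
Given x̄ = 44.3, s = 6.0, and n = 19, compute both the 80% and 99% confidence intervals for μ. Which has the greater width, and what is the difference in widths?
99% CI is wider by 4.26

df = 18
80% CI: t* = 1.330, (42.47, 46.13), width = 2 · t* · s/√n = 3.66
99% CI: t* = 2.878, (40.34, 48.26), width = 2 · t* · s/√n = 7.92

The 99% CI is wider by 7.92 - 3.66 = 4.26.
Higher confidence requires a wider interval.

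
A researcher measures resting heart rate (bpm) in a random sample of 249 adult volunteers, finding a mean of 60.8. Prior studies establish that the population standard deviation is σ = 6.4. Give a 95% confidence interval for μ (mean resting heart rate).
(60.01, 61.59)

z-interval (σ known):
z* = 1.960 for 95% confidence

Margin of error = z* · σ/√n = 1.960 · 6.4/√249 = 0.79

CI: (60.8 - 0.79, 60.8 + 0.79) = (60.01, 61.59)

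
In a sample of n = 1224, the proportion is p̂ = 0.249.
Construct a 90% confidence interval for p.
(0.229, 0.269)

Proportion CI:
SE = √(p̂(1-p̂)/n) = √(0.249 · 0.751 / 1224) = 0.01236

z* = 1.645
Margin = z* · SE = 1.645 · 0.01236 = 0.0203

CI: 0.249 ± 0.0203 = (0.229, 0.269)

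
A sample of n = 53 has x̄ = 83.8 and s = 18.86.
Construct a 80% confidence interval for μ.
(80.44, 87.16)

t-interval (σ unknown):
df = n - 1 = 52
t* = 1.298 for 80% confidence

Margin of error = t* · s/√n = 1.298 · 18.86/√53 = 3.36

CI: (80.44, 87.16)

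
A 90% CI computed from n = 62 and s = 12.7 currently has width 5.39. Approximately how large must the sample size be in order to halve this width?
n ≈ 248

CI width ∝ 1/√n
To reduce width by factor 2, need √n to grow by 2 → need 2² = 4 times as many samples.

Current: n = 62, width = 5.39
New: n = 248, width ≈ 2.66

Width reduced by factor of 5.39/2.66 = 2.03.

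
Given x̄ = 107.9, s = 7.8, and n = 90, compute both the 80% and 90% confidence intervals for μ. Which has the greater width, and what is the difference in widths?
90% CI is wider by 0.61

df = 89
80% CI: t* = 1.291, (106.84, 108.96), width = 2 · t* · s/√n = 2.12
90% CI: t* = 1.662, (106.53, 109.27), width = 2 · t* · s/√n = 2.73

The 90% CI is wider by 2.73 - 2.12 = 0.61.
Higher confidence requires a wider interval.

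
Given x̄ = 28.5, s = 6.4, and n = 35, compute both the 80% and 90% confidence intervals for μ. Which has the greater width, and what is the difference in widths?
90% CI is wider by 0.83

df = 34
80% CI: t* = 1.307, (27.09, 29.91), width = 2 · t* · s/√n = 2.83
90% CI: t* = 1.691, (26.67, 30.33), width = 2 · t* · s/√n = 3.66

The 90% CI is wider by 3.66 - 2.83 = 0.83.
Higher confidence requires a wider interval.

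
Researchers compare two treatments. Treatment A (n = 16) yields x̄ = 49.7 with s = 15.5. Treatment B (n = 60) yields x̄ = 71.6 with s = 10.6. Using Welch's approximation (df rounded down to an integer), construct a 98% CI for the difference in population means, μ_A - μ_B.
(-32.39, -11.41)

Difference: x̄₁ - x̄₂ = -21.90
SE = √(s₁²/n₁ + s₂²/n₂) = √(15.5²/16 + 10.6²/60) = 4.1095
df = 18.90 → 18 (Welch–Satterthwaite, rounded down)
t* = 2.552

CI: -21.90 ± 2.552 · 4.1095 = -21.90 ± 10.49 = (-32.39, -11.41)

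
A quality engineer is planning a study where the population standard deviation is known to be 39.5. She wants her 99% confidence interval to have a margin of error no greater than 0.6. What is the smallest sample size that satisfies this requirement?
n ≥ 28760

For margin E ≤ 0.6:
n ≥ (z* · σ / E)²
n ≥ (2.576 · 39.5 / 0.6)²
n ≥ 28759.64

Minimum n = 28760 (rounding up)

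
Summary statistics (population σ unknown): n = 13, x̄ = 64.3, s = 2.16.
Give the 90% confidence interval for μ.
(63.23, 65.37)

t-interval (σ unknown):
df = n - 1 = 12
t* = 1.782 for 90% confidence

Margin of error = t* · s/√n = 1.782 · 2.16/√13 = 1.07

CI: (63.23, 65.37)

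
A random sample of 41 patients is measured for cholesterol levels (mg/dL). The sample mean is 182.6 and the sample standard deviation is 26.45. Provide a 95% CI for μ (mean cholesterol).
(174.25, 190.95)

t-interval (σ unknown):
df = n - 1 = 40
t* = 2.021 for 95% confidence

Margin of error = t* · s/√n = 2.021 · 26.45/√41 = 8.35

CI: (174.25, 190.95)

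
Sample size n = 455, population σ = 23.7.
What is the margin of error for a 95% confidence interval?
Margin of error = 2.18

Margin of error = z* · σ/√n
= 1.960 · 23.7/√455
= 1.960 · 23.7/21.3307
= 2.18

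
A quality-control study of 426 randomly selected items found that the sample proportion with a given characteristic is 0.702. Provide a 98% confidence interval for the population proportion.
(0.650, 0.754)

Proportion CI:
SE = √(p̂(1-p̂)/n) = √(0.702 · 0.298 / 426) = 0.02216

z* = 2.326
Margin = z* · SE = 2.326 · 0.02216 = 0.0515

CI: 0.702 ± 0.0515 = (0.650, 0.754)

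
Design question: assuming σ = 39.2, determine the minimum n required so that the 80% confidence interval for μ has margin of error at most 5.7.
n ≥ 78

For margin E ≤ 5.7:
n ≥ (z* · σ / E)²
n ≥ (1.282 · 39.2 / 5.7)²
n ≥ 77.73

Minimum n = 78 (rounding up)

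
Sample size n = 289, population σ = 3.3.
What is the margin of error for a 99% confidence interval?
Margin of error = 0.50

Margin of error = z* · σ/√n
= 2.576 · 3.3/√289
= 2.576 · 3.3/17.0000
= 0.50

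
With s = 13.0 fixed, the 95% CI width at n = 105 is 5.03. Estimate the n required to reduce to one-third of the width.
n ≈ 945

CI width ∝ 1/√n
To reduce width by factor 3, need √n to grow by 3 → need 3² = 9 times as many samples.

Current: n = 105, width = 5.03
New: n = 945, width ≈ 1.66

Width reduced by factor of 5.03/1.66 = 3.03.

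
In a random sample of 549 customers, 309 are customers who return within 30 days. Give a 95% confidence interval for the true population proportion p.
(0.521, 0.604)

Proportion CI:
p̂ = 309/549 = 0.56284
SE = √(p̂(1-p̂)/n) = √(0.56284 · 0.43716 / 549) = 0.02117

z* = 1.960
Margin = z* · SE = 1.960 · 0.02117 = 0.0415

CI: 0.56284 ± 0.0415 = (0.521, 0.604)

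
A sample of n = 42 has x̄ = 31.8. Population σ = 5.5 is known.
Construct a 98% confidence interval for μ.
(29.83, 33.77)

z-interval (σ known):
z* = 2.326 for 98% confidence

Margin of error = z* · σ/√n = 2.326 · 5.5/√42 = 1.97

CI: (31.8 - 1.97, 31.8 + 1.97) = (29.83, 33.77)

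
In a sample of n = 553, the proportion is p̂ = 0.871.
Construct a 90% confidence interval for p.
(0.848, 0.894)

Proportion CI:
SE = √(p̂(1-p̂)/n) = √(0.871 · 0.129 / 553) = 0.01425

z* = 1.645
Margin = z* · SE = 1.645 · 0.01425 = 0.0234

CI: 0.871 ± 0.0234 = (0.848, 0.894)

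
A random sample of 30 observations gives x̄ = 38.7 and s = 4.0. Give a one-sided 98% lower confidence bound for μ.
μ ≥ 37.13

Lower bound (one-sided):
t* = 2.150 (one-sided for 98%)
Lower bound = x̄ - t* · s/√n = 38.7 - 2.150 · 4.0/√30 = 37.13

We are 98% confident that μ ≥ 37.13.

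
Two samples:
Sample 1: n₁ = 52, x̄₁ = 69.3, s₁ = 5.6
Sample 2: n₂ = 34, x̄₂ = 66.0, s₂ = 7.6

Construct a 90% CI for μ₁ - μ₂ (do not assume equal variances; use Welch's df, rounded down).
(0.76, 5.84)

Difference: x̄₁ - x̄₂ = 3.30
SE = √(s₁²/n₁ + s₂²/n₂) = √(5.6²/52 + 7.6²/34) = 1.5172
df = 56.02 → 56 (Welch–Satterthwaite, rounded down)
t* = 1.673

CI: 3.30 ± 1.673 · 1.5172 = 3.30 ± 2.54 = (0.76, 5.84)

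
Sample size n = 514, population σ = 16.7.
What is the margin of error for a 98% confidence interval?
Margin of error = 1.71

Margin of error = z* · σ/√n
= 2.326 · 16.7/√514
= 2.326 · 16.7/22.6716
= 1.71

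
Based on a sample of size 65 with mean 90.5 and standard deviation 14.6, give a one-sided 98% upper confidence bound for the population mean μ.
μ ≤ 94.30

Upper bound (one-sided):
t* = 2.096 (one-sided for 98%)
Upper bound = x̄ + t* · s/√n = 90.5 + 2.096 · 14.6/√65 = 94.30

We are 98% confident that μ ≤ 94.30.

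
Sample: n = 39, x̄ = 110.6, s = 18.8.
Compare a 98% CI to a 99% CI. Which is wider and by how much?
99% CI is wider by 1.71

df = 38
98% CI: t* = 2.429, (103.29, 117.91), width = 2 · t* · s/√n = 14.62
99% CI: t* = 2.712, (102.44, 118.76), width = 2 · t* · s/√n = 16.33

The 99% CI is wider by 16.33 - 14.62 = 1.71.
Higher confidence requires a wider interval.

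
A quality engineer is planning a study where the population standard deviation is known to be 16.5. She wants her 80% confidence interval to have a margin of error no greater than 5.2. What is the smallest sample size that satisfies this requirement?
n ≥ 17

For margin E ≤ 5.2:
n ≥ (z* · σ / E)²
n ≥ (1.282 · 16.5 / 5.2)²
n ≥ 16.55

Minimum n = 17 (rounding up)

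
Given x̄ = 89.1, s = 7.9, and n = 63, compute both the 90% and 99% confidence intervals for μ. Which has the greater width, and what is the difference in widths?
99% CI is wider by 1.97

df = 62
90% CI: t* = 1.670, (87.44, 90.76), width = 2 · t* · s/√n = 3.32
99% CI: t* = 2.657, (86.46, 91.74), width = 2 · t* · s/√n = 5.29

The 99% CI is wider by 5.29 - 3.32 = 1.97.
Higher confidence requires a wider interval.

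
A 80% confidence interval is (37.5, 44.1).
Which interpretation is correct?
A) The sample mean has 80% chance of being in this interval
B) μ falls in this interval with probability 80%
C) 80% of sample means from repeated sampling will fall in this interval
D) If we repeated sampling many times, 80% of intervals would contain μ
D

A) Wrong — x̄ is observed and sits in the interval by construction.
B) Wrong — μ is fixed; the randomness lives in the interval, not in μ.
C) Wrong — coverage applies to intervals containing μ, not to future x̄ values.
D) Correct — this is the frequentist long-run coverage interpretation.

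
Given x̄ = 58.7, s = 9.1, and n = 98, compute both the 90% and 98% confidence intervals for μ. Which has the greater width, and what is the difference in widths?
98% CI is wider by 1.30

df = 97
90% CI: t* = 1.661, (57.17, 60.23), width = 2 · t* · s/√n = 3.05
98% CI: t* = 2.365, (56.53, 60.87), width = 2 · t* · s/√n = 4.35

The 98% CI is wider by 4.35 - 3.05 = 1.30.
Higher confidence requires a wider interval.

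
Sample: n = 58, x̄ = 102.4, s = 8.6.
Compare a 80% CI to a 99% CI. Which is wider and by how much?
99% CI is wider by 3.09

df = 57
80% CI: t* = 1.297, (100.94, 103.86), width = 2 · t* · s/√n = 2.93
99% CI: t* = 2.665, (99.39, 105.41), width = 2 · t* · s/√n = 6.02

The 99% CI is wider by 6.02 - 2.93 = 3.09.
Higher confidence requires a wider interval.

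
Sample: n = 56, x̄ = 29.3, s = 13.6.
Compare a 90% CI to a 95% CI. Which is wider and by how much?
95% CI is wider by 1.20

df = 55
90% CI: t* = 1.673, (26.26, 32.34), width = 2 · t* · s/√n = 6.08
95% CI: t* = 2.004, (25.66, 32.94), width = 2 · t* · s/√n = 7.28

The 95% CI is wider by 7.28 - 6.08 = 1.20.
Higher confidence requires a wider interval.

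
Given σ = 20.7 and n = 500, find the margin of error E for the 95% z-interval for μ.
Margin of error = 1.81

Margin of error = z* · σ/√n
= 1.960 · 20.7/√500
= 1.960 · 20.7/22.3607
= 1.81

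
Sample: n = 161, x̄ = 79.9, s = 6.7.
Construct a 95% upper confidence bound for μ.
μ ≤ 80.77

Upper bound (one-sided):
t* = 1.654 (one-sided for 95%)
Upper bound = x̄ + t* · s/√n = 79.9 + 1.654 · 6.7/√161 = 80.77

We are 95% confident that μ ≤ 80.77.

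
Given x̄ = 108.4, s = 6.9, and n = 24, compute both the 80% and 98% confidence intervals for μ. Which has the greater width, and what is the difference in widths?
98% CI is wider by 3.32

df = 23
80% CI: t* = 1.319, (106.54, 110.26), width = 2 · t* · s/√n = 3.72
98% CI: t* = 2.500, (104.88, 111.92), width = 2 · t* · s/√n = 7.04

The 98% CI is wider by 7.04 - 3.72 = 3.32.
Higher confidence requires a wider interval.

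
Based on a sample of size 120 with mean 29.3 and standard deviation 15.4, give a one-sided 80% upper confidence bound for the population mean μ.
μ ≤ 30.49

Upper bound (one-sided):
t* = 0.845 (one-sided for 80%)
Upper bound = x̄ + t* · s/√n = 29.3 + 0.845 · 15.4/√120 = 30.49

We are 80% confident that μ ≤ 30.49.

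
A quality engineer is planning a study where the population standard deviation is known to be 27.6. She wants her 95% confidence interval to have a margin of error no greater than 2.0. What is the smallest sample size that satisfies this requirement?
n ≥ 732

For margin E ≤ 2.0:
n ≥ (z* · σ / E)²
n ≥ (1.960 · 27.6 / 2.0)²
n ≥ 731.59

Minimum n = 732 (rounding up)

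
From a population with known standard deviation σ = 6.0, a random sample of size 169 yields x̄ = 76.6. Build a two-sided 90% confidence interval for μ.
(75.84, 77.36)

z-interval (σ known):
z* = 1.645 for 90% confidence

Margin of error = z* · σ/√n = 1.645 · 6.0/√169 = 0.76

CI: (76.6 - 0.76, 76.6 + 0.76) = (75.84, 77.36)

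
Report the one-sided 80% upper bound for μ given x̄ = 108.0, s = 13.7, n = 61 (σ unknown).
μ ≤ 109.49

Upper bound (one-sided):
t* = 0.848 (one-sided for 80%)
Upper bound = x̄ + t* · s/√n = 108.0 + 0.848 · 13.7/√61 = 109.49

We are 80% confident that μ ≤ 109.49.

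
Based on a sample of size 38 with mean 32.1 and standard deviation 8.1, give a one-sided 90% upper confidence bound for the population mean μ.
μ ≤ 33.81

Upper bound (one-sided):
t* = 1.305 (one-sided for 90%)
Upper bound = x̄ + t* · s/√n = 32.1 + 1.305 · 8.1/√38 = 33.81

We are 90% confident that μ ≤ 33.81.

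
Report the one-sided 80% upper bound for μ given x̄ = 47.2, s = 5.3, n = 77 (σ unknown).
μ ≤ 47.71

Upper bound (one-sided):
t* = 0.846 (one-sided for 80%)
Upper bound = x̄ + t* · s/√n = 47.2 + 0.846 · 5.3/√77 = 47.71

We are 80% confident that μ ≤ 47.71.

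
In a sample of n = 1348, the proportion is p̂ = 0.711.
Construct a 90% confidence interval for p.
(0.691, 0.731)

Proportion CI:
SE = √(p̂(1-p̂)/n) = √(0.711 · 0.289 / 1348) = 0.01235

z* = 1.645
Margin = z* · SE = 1.645 · 0.01235 = 0.0203

CI: 0.711 ± 0.0203 = (0.691, 0.731)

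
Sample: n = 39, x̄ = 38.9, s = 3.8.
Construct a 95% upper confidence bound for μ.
μ ≤ 39.93

Upper bound (one-sided):
t* = 1.686 (one-sided for 95%)
Upper bound = x̄ + t* · s/√n = 38.9 + 1.686 · 3.8/√39 = 39.93

We are 95% confident that μ ≤ 39.93.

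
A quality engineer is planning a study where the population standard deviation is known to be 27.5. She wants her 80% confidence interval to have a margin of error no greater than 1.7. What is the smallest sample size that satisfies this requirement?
n ≥ 431

For margin E ≤ 1.7:
n ≥ (z* · σ / E)²
n ≥ (1.282 · 27.5 / 1.7)²
n ≥ 430.07

Minimum n = 431 (rounding up)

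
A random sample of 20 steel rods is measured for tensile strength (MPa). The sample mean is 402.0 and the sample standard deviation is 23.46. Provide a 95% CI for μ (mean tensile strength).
(391.02, 412.98)

t-interval (σ unknown):
df = n - 1 = 19
t* = 2.093 for 95% confidence

Margin of error = t* · s/√n = 2.093 · 23.46/√20 = 10.98

CI: (391.02, 412.98)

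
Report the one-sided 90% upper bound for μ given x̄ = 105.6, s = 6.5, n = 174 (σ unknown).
μ ≤ 106.23

Upper bound (one-sided):
t* = 1.286 (one-sided for 90%)
Upper bound = x̄ + t* · s/√n = 105.6 + 1.286 · 6.5/√174 = 106.23

We are 90% confident that μ ≤ 106.23.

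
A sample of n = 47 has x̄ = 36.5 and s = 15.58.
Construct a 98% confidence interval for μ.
(31.02, 41.98)

t-interval (σ unknown):
df = n - 1 = 46
t* = 2.410 for 98% confidence

Margin of error = t* · s/√n = 2.410 · 15.58/√47 = 5.48

CI: (31.02, 41.98)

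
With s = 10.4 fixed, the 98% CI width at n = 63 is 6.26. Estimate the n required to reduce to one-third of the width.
n ≈ 567

CI width ∝ 1/√n
To reduce width by factor 3, need √n to grow by 3 → need 3² = 9 times as many samples.

Current: n = 63, width = 6.26
New: n = 567, width ≈ 2.04

Width reduced by factor of 6.26/2.04 = 3.07.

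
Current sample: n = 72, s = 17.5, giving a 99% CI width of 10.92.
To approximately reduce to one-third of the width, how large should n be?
n ≈ 648

CI width ∝ 1/√n
To reduce width by factor 3, need √n to grow by 3 → need 3² = 9 times as many samples.

Current: n = 72, width = 10.92
New: n = 648, width ≈ 3.55

Width reduced by factor of 10.92/3.55 = 3.08.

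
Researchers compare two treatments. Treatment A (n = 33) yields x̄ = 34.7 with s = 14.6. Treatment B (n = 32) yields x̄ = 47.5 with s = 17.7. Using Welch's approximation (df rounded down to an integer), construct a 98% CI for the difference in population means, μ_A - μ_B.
(-22.43, -3.17)

Difference: x̄₁ - x̄₂ = -12.80
SE = √(s₁²/n₁ + s₂²/n₂) = √(14.6²/33 + 17.7²/32) = 4.0311
df = 60.07 → 60 (Welch–Satterthwaite, rounded down)
t* = 2.390

CI: -12.80 ± 2.390 · 4.0311 = -12.80 ± 9.63 = (-22.43, -3.17)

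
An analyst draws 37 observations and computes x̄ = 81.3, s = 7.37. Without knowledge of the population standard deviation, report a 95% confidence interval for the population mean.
(78.84, 83.76)

t-interval (σ unknown):
df = n - 1 = 36
t* = 2.028 for 95% confidence

Margin of error = t* · s/√n = 2.028 · 7.37/√37 = 2.46

CI: (78.84, 83.76)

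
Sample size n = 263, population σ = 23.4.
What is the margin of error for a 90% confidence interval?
Margin of error = 2.37

Margin of error = z* · σ/√n
= 1.645 · 23.4/√263
= 1.645 · 23.4/16.2173
= 2.37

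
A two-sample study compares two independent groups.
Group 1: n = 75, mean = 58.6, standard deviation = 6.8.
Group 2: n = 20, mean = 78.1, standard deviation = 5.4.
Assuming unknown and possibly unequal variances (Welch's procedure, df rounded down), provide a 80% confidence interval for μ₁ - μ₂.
(-21.38, -17.62)

Difference: x̄₁ - x̄₂ = -19.50
SE = √(s₁²/n₁ + s₂²/n₂) = √(6.8²/75 + 5.4²/20) = 1.4403
df = 36.78 → 36 (Welch–Satterthwaite, rounded down)
t* = 1.306

CI: -19.50 ± 1.306 · 1.4403 = -19.50 ± 1.88 = (-21.38, -17.62)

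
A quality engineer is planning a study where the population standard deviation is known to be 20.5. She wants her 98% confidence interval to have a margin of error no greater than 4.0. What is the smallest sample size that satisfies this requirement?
n ≥ 143

For margin E ≤ 4.0:
n ≥ (z* · σ / E)²
n ≥ (2.326 · 20.5 / 4.0)²
n ≥ 142.10

Minimum n = 143 (rounding up)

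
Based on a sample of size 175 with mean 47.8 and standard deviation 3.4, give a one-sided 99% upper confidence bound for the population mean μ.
μ ≤ 48.40

Upper bound (one-sided):
t* = 2.348 (one-sided for 99%)
Upper bound = x̄ + t* · s/√n = 47.8 + 2.348 · 3.4/√175 = 48.40

We are 99% confident that μ ≤ 48.40.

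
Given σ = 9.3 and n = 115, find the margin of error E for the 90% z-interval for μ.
Margin of error = 1.43

Margin of error = z* · σ/√n
= 1.645 · 9.3/√115
= 1.645 · 9.3/10.7238
= 1.43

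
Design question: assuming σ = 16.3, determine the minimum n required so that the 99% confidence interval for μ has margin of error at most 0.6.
n ≥ 4898

For margin E ≤ 0.6:
n ≥ (z* · σ / E)²
n ≥ (2.576 · 16.3 / 0.6)²
n ≥ 4897.39

Minimum n = 4898 (rounding up)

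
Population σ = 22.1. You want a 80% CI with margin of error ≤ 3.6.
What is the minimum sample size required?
n ≥ 62

For margin E ≤ 3.6:
n ≥ (z* · σ / E)²
n ≥ (1.282 · 22.1 / 3.6)²
n ≥ 61.94

Minimum n = 62 (rounding up)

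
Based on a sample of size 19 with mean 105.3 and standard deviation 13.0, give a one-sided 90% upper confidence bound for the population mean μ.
μ ≤ 109.27

Upper bound (one-sided):
t* = 1.330 (one-sided for 90%)
Upper bound = x̄ + t* · s/√n = 105.3 + 1.330 · 13.0/√19 = 109.27

We are 90% confident that μ ≤ 109.27.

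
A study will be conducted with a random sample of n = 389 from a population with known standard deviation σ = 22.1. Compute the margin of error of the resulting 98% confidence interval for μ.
Margin of error = 2.61

Margin of error = z* · σ/√n
= 2.326 · 22.1/√389
= 2.326 · 22.1/19.7231
= 2.61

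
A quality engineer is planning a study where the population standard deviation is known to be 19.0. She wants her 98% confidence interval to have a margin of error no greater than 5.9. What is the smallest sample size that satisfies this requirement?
n ≥ 57

For margin E ≤ 5.9:
n ≥ (z* · σ / E)²
n ≥ (2.326 · 19.0 / 5.9)²
n ≥ 56.11

Minimum n = 57 (rounding up)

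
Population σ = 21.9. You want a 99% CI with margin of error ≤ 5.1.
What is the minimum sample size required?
n ≥ 123

For margin E ≤ 5.1:
n ≥ (z* · σ / E)²
n ≥ (2.576 · 21.9 / 5.1)²
n ≥ 122.36

Minimum n = 123 (rounding up)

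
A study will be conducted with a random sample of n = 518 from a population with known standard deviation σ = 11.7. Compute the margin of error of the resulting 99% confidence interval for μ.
Margin of error = 1.32

Margin of error = z* · σ/√n
= 2.576 · 11.7/√518
= 2.576 · 11.7/22.7596
= 1.32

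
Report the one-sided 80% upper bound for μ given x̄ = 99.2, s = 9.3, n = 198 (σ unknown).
μ ≤ 99.76

Upper bound (one-sided):
t* = 0.843 (one-sided for 80%)
Upper bound = x̄ + t* · s/√n = 99.2 + 0.843 · 9.3/√198 = 99.76

We are 80% confident that μ ≤ 99.76.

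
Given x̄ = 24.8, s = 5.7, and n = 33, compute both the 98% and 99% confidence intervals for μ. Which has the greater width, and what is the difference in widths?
99% CI is wider by 0.57

df = 32
98% CI: t* = 2.449, (22.37, 27.23), width = 2 · t* · s/√n = 4.86
99% CI: t* = 2.738, (22.08, 27.52), width = 2 · t* · s/√n = 5.43

The 99% CI is wider by 5.43 - 4.86 = 0.57.
Higher confidence requires a wider interval.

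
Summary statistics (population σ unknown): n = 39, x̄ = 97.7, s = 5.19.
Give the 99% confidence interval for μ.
(95.45, 99.95)

t-interval (σ unknown):
df = n - 1 = 38
t* = 2.712 for 99% confidence

Margin of error = t* · s/√n = 2.712 · 5.19/√39 = 2.25

CI: (95.45, 99.95)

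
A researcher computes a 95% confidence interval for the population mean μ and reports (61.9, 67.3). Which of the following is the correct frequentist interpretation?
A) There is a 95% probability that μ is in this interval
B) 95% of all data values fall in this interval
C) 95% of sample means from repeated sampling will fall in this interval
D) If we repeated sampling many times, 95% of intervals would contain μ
D

A) Wrong — μ is fixed; the randomness lives in the interval, not in μ.
B) Wrong — a CI is about the parameter μ, not individual data values.
C) Wrong — coverage applies to intervals containing μ, not to future x̄ values.
D) Correct — this is the frequentist long-run coverage interpretation.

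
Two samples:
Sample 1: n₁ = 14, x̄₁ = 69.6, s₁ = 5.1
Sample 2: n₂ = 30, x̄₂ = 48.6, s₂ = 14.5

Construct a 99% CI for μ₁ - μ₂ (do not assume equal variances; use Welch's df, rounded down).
(12.95, 29.05)

Difference: x̄₁ - x̄₂ = 21.00
SE = √(s₁²/n₁ + s₂²/n₂) = √(5.1²/14 + 14.5²/30) = 2.9776
df = 40.12 → 40 (Welch–Satterthwaite, rounded down)
t* = 2.704

CI: 21.00 ± 2.704 · 2.9776 = 21.00 ± 8.05 = (12.95, 29.05)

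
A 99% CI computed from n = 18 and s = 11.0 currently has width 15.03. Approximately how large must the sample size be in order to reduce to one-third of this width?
n ≈ 162

CI width ∝ 1/√n
To reduce width by factor 3, need √n to grow by 3 → need 3² = 9 times as many samples.

Current: n = 18, width = 15.03
New: n = 162, width ≈ 4.51

Width reduced by factor of 15.03/4.51 = 3.33.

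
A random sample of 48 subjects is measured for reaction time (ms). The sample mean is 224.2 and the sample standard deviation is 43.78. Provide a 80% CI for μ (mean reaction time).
(215.99, 232.41)

t-interval (σ unknown):
df = n - 1 = 47
t* = 1.300 for 80% confidence

Margin of error = t* · s/√n = 1.300 · 43.78/√48 = 8.21

CI: (215.99, 232.41)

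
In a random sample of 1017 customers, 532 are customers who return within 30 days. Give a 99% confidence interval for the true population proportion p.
(0.483, 0.563)

Proportion CI:
p̂ = 532/1017 = 0.52311
SE = √(p̂(1-p̂)/n) = √(0.52311 · 0.47689 / 1017) = 0.01566

z* = 2.576
Margin = z* · SE = 2.576 · 0.01566 = 0.0403

CI: 0.52311 ± 0.0403 = (0.483, 0.563)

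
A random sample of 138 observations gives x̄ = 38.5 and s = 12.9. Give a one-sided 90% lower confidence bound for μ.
μ ≥ 37.09

Lower bound (one-sided):
t* = 1.288 (one-sided for 90%)
Lower bound = x̄ - t* · s/√n = 38.5 - 1.288 · 12.9/√138 = 37.09

We are 90% confident that μ ≥ 37.09.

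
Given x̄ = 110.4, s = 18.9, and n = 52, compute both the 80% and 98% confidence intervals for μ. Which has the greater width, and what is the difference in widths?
98% CI is wider by 5.79

df = 51
80% CI: t* = 1.298, (107.00, 113.80), width = 2 · t* · s/√n = 6.80
98% CI: t* = 2.402, (104.10, 116.70), width = 2 · t* · s/√n = 12.59

The 98% CI is wider by 12.59 - 6.80 = 5.79.
Higher confidence requires a wider interval.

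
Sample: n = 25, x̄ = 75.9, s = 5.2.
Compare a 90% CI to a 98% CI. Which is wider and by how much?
98% CI is wider by 1.62

df = 24
90% CI: t* = 1.711, (74.12, 77.68), width = 2 · t* · s/√n = 3.56
98% CI: t* = 2.492, (73.31, 78.49), width = 2 · t* · s/√n = 5.18

The 98% CI is wider by 5.18 - 3.56 = 1.62.
Higher confidence requires a wider interval.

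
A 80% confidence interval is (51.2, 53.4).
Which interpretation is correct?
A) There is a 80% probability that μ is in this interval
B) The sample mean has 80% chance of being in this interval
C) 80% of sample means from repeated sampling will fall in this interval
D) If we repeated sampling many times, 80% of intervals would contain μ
D

A) Wrong — μ is fixed; the randomness lives in the interval, not in μ.
B) Wrong — x̄ is observed and sits in the interval by construction.
C) Wrong — coverage applies to intervals containing μ, not to future x̄ values.
D) Correct — this is the frequentist long-run coverage interpretation.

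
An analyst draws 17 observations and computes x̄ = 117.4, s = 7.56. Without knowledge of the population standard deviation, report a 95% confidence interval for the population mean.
(113.51, 121.29)

t-interval (σ unknown):
df = n - 1 = 16
t* = 2.120 for 95% confidence

Margin of error = t* · s/√n = 2.120 · 7.56/√17 = 3.89

CI: (113.51, 121.29)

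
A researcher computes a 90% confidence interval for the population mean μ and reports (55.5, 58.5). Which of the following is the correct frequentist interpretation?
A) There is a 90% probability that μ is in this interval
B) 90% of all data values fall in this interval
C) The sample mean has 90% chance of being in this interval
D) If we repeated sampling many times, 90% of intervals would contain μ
D

A) Wrong — μ is fixed; the randomness lives in the interval, not in μ.
B) Wrong — a CI is about the parameter μ, not individual data values.
C) Wrong — x̄ is observed and sits in the interval by construction.
D) Correct — this is the frequentist long-run coverage interpretation.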